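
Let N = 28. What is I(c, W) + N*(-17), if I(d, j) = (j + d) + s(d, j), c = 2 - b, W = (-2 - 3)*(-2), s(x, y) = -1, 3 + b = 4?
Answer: -466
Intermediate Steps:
b = 1 (b = -3 + 4 = 1)
W = 10 (W = -5*(-2) = 10)
c = 1 (c = 2 - 1*1 = 2 - 1 = 1)
I(d, j) = -1 + d + j (I(d, j) = (j + d) - 1 = (d + j) - 1 = -1 + d + j)
I(c, W) + N*(-17) = (-1 + 1 + 10) + 28*(-17) = 10 - 476 = -466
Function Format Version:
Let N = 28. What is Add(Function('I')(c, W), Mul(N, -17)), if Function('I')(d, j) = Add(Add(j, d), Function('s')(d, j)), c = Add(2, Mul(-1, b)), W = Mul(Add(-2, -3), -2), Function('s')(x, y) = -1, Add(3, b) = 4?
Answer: -466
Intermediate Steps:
b = 1 (b = Add(-3, 4) = 1)
W = 10 (W = Mul(-5, -2) = 10)
c = 1 (c = Add(2, Mul(-1, 1)) = Add(2, -1) = 1)
Function('I')(d, j) = Add(-1, d, j) (Function('I')(d, j) = Add(Add(j, d), -1) = Add(Add(d, j), -1) = Add(-1, d, j))
Add(Function('I')(c, W), Mul(N, -17)) = Add(Add(-1, 1, 10), Mul(28, -17)) = Add(10, -476) = -466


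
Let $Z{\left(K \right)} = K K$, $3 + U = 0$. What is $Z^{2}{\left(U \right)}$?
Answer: $81$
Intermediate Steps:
$U = -3$ ($U = -3 + 0 = -3$)
$Z{\left(K \right)} = K^{2}$
$Z^{2}{\left(U \right)} = \left(\left(-3\right)^{2}\right)^{2} = 9^{2} = 81$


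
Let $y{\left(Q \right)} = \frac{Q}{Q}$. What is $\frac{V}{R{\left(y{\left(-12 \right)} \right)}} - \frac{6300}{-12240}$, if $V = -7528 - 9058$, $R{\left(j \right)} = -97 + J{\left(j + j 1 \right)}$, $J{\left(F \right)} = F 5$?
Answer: $\frac{1130893}{5916} \approx 191.16$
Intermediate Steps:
$y{\left(Q \right)} = 1$
$J{\left(F \right)} = 5 F$
$R{\left(j \right)} = -97 + 10 j$ ($R{\left(j \right)} = -97 + 5 \left(j + j 1\right) = -97 + 5 \left(j + j\right) = -97 + 5 \cdot 2 j = -97 + 10 j$)
$V = -16586$ ($V = -7528 - 9058 = -16586$)
$\frac{V}{R{\left(y{\left(-12 \right)} \right)}} - \frac{6300}{-12240} = - \frac{16586}{-97 + 10 \cdot 1} - \frac{6300}{-12240} = - \frac{16586}{-97 + 10} - - \frac{35}{68} = - \frac{16586}{-87} + \frac{35}{68} = \left(-16586\right) \left(- \frac{1}{87}\right) + \frac{35}{68} = \frac{16586}{87} + \frac{35}{68} = \frac{1130893}{5916}$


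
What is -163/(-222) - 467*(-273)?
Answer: 28303165/222 ≈ 1.2749e+5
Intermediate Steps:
-163/(-222) - 467*(-273) = -163*(-1/222) + 127491 = 163/222 + 127491 = 28303165/222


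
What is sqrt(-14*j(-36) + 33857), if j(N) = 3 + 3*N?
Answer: sqrt(35327) ≈ 187.95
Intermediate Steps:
sqrt(-14*j(-36) + 33857) = sqrt(-14*(3 + 3*(-36)) + 33857) = sqrt(-14*(3 - 108) + 33857) = sqrt(-14*(-105) + 33857) = sqrt(1470 + 33857) = sqrt(35327)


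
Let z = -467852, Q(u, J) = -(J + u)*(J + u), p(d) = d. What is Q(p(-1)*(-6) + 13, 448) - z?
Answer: 249763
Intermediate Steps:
Q(u, J) = -(J + u)**2
Q(p(-1)*(-6) + 13, 448) - z = -(448 + (-1*(-6) + 13))**2 - 1*(-467852) = -(448 + (6 + 13))**2 + 467852 = -(448 + 19)**2 + 467852 = -1*467**2 + 467852 = -1*218089 + 467852 = -218089 + 467852 = 249763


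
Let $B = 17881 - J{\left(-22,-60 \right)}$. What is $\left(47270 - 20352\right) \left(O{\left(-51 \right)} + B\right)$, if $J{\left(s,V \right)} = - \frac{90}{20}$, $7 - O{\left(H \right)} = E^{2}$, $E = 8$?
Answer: $479907563$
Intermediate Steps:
$O{\left(H \right)} = -57$ ($O{\left(H \right)} = 7 - 8^{2} = 7 - 64 = -57$)
$J{\left(s,V \right)} = - \frac{9}{2}$ ($J{\left(s,V \right)} = \left(-90\right) \frac{1}{20} = - \frac{9}{2}$)
$B = \frac{35771}{2}$ ($B = 17881 - - \frac{9}{2} = 17881 + \frac{9}{2} = \frac{35771}{2} \approx 17886.0$)
$\left(47270 - 20352\right) \left(O{\left(-51 \right)} + B\right) = \left(47270 - 20352\right) \left(-57 + \frac{35771}{2}\right) = 26918 \cdot \frac{35657}{2} = 479907563$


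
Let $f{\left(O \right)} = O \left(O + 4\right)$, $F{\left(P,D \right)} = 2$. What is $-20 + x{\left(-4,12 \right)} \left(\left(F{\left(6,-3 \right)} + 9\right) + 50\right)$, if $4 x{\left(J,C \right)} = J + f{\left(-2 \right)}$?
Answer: $-142$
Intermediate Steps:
$f{\left(O \right)} = O \left(4 + O\right)$
$x{\left(J,C \right)} = -1 + \frac{J}{4}$ ($x{\left(J,C \right)} = \frac{J - 2 \left(4 - 2\right)}{4} = \frac{J - 4}{4} = \frac{-4 + J}{4} = -1 + \frac{J}{4}$)
$-20 + x{\left(-4,12 \right)} \left(\left(F{\left(6,-3 \right)} + 9\right) + 50\right) = -20 + \left(-1 + \frac{1}{4} \left(-4\right)\right) \left(\left(2 + 9\right) + 50\right) = -20 + \left(-1 - 1\right) \left(11 + 50\right) = -20 - 122 = -142$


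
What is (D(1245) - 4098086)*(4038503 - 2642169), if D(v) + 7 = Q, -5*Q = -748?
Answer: -28610488497478/5 ≈ -5.7221e+12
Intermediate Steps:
Q = 748/5 (Q = -1/5*(-748) = 748/5 ≈ 149.60)
D(v) = 713/5 (D(v) = -7 + 748/5 = 713/5)
(D(1245) - 4098086)*(4038503 - 2642169) = (713/5 - 4098086)*(4038503 - 2642169) = -20489717/5*1396334 = -28610488497478/5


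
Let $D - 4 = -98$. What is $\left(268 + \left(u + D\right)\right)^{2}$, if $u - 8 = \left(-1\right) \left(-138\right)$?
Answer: $102400$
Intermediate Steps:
$D = -94$ ($D = 4 - 98 = -94$)
$u = 146$ ($u = 8 - -138 = 8 + 138 = 146$)
$\left(268 + \left(u + D\right)\right)^{2} = \left(268 + \left(146 - 94\right)\right)^{2} = \left(268 + 52\right)^{2} = 320^{2} = 102400$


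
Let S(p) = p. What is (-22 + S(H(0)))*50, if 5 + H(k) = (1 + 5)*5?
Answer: 150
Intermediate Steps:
H(k) = 25 (H(k) = -5 + (1 + 5)*5 = -5 + 6*5 = -5 + 30 = 25)
(-22 + S(H(0)))*50 = (-22 + 25)*50 = 3*50 = 150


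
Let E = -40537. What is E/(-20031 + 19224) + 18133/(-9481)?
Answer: 369697966/7651167 ≈ 48.319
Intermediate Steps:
E/(-20031 + 19224) + 18133/(-9481) = -40537/(-20031 + 19224) + 18133/(-9481) = -40537/(-807) + 18133*(-1/9481) = -40537*(-1/807) - 18133/9481 = 40537/807 - 18133/9481 = 369697966/7651167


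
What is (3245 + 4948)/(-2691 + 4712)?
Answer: 8193/2021 ≈ 4.0539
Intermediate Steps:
(3245 + 4948)/(-2691 + 4712) = 8193/2021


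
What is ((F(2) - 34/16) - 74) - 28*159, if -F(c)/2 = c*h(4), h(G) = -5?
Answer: -36065/8 ≈ -4508.1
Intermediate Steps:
F(c) = 10*c (F(c) = -2*c*(-5) = -(-10)*c = 10*c)
((F(2) - 34/16) - 74) - 28*159 = ((10*2 - 34/16) - 74) - 28*159 = ((20 - 34/16) - 74) - 4452 = ((20 - 1*17/8) - 74) - 4452 = ((20 - 17/8) - 74) - 4452 = (143/8 - 74) - 4452 = -449/8 - 4452 = -36065/8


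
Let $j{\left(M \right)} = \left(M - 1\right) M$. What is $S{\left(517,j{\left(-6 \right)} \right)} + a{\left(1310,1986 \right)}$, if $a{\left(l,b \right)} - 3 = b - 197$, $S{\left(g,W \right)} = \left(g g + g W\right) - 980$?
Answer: $289815$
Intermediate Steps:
$j{\left(M \right)} = M \left(-1 + M\right)$ ($j{\left(M \right)} = \left(-1 + M\right) M = M \left(-1 + M\right)$)
$S{\left(g,W \right)} = -980 + g^{2} + W g$ ($S{\left(g,W \right)} = \left(g^{2} + W g\right) - 980 = -980 + g^{2} + W g$)
$a{\left(l,b \right)} = -194 + b$ ($a{\left(l,b \right)} = 3 + \left(b - 197\right) = 3 + \left(-197 + b\right) = -194 + b$)
$S{\left(517,j{\left(-6 \right)} \right)} + a{\left(1310,1986 \right)} = \left(-980 + 517^{2} + - 6 \left(-1 - 6\right) 517\right) + \left(-194 + 1986\right) = \left(-980 + 267289 + \left(-6\right) \left(-7\right) 517\right) + 1792 = \left(-980 + 267289 + 42 \cdot 517\right) + 1792 = \left(-980 + 267289 + 21714\right) + 1792 = 288023 + 1792 = 289815$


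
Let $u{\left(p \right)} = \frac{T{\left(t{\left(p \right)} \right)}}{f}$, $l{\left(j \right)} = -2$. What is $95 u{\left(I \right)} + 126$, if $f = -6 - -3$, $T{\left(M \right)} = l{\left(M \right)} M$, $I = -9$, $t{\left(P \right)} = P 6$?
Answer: $-3294$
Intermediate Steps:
$t{\left(P \right)} = 6 P$
$T{\left(M \right)} = - 2 M$
$f = -3$ ($f = -6 + 3 = -3$)
$u{\left(p \right)} = 4 p$ ($u{\left(p \right)} = \frac{\left(-2\right) 6 p}{-3} = - 12 p \left(- \frac{1}{3}\right) = 4 p$)
$95 u{\left(I \right)} + 126 = 95 \cdot 4 \left(-9\right) + 126 = 95 \left(-36\right) + 126 = -3420 + 126 = -3294$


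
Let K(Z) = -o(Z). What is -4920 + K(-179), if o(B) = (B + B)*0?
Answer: -4920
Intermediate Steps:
o(B) = 0 (o(B) = (2*B)*0 = 0)
K(Z) = 0 (K(Z) = -1*0 = 0)
-4920 + K(-179) = -4920 + 0 = -4920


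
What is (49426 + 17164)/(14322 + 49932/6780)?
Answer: 37623350/8096091 ≈ 4.6471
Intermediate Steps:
(49426 + 17164)/(14322 + 49932/6780) = 66590/(14322 + 49932*(1/6780)) = 66590/(14322 + 4161/565) = 66590/(8096091/565) = 66590*(565/8096091) = 37623350/8096091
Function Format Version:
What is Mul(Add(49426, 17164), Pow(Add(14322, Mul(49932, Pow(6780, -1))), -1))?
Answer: Rational(37623350, 8096091) ≈ 4.6471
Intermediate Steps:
Mul(Add(49426, 17164), Pow(Add(14322, Mul(49932, Pow(6780, -1))), -1)) = Mul(66590, Pow(Add(14322, Mul(49932, Rational(1, 6780))), -1)) = Mul(66590, Pow(Add(14322, Rational(4161, 565)), -1)) = Mul(66590, Pow(Rational(8096091, 565), -1)) = Mul(66590, Rational(565, 8096091)) = Rational(37623350, 8096091)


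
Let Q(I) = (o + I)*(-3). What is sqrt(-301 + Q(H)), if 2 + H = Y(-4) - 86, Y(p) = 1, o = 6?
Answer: I*sqrt(58) ≈ 7.6158*I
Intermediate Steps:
H = -87 (H = -2 + (1 - 86) = -2 - 85 = -87)
Q(I) = -18 - 3*I (Q(I) = (6 + I)*(-3) = -18 - 3*I)
sqrt(-301 + Q(H)) = sqrt(-301 + (-18 - 3*(-87))) = sqrt(-301 + (-18 + 261)) = sqrt(-301 + 243) = sqrt(-58) = I*sqrt(58)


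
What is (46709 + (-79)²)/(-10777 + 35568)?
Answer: 52950/24791 ≈ 2.1359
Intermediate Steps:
(46709 + (-79)²)/(-10777 + 35568) = (46709 + 6241)/24791 = 52950*(1/24791) = 52950/24791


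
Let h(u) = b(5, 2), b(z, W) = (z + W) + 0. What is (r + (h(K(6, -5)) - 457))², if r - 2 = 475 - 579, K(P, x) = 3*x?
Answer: 304704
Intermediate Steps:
b(z, W) = W + z (b(z, W) = (W + z) + 0 = W + z)
h(u) = 7 (h(u) = 2 + 5 = 7)
r = -102 (r = 2 + (475 - 579) = 2 - 104 = -102)
(r + (h(K(6, -5)) - 457))² = (-102 + (7 - 457))² = (-102 - 450)² = (-552)² = 304704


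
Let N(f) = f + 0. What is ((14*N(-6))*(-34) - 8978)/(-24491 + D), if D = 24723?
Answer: -3061/116 ≈ -26.388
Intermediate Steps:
N(f) = f
((14*N(-6))*(-34) - 8978)/(-24491 + D) = ((14*(-6))*(-34) - 8978)/(-24491 + 24723) = (-84*(-34) - 8978)/232 = (2856 - 8978)*(1/232) = -6122*1/232 = -3061/116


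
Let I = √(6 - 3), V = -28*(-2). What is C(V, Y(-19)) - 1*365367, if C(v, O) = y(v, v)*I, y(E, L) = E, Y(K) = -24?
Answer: -365367 + 56*√3 ≈ -3.6527e+5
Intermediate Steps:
V = 56
I = √3 ≈ 1.7320
C(v, O) = v*√3
C(V, Y(-19)) - 1*365367 = 56*√3 - 1*365367 = 56*√3 - 365367 = -365367 + 56*√3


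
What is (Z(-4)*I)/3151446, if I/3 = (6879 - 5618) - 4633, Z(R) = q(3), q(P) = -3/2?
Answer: 2529/525241 ≈ 0.0048149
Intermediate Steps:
q(P) = -3/2 (q(P) = -3*½ = -3/2)
Z(R) = -3/2
I = -10116 (I = 3*((6879 - 5618) - 4633) = 3*(1261 - 4633) = 3*(-3372) = -10116)
(Z(-4)*I)/3151446 = -3/2*(-10116)/3151446 = 15174*(1/3151446) = 2529/525241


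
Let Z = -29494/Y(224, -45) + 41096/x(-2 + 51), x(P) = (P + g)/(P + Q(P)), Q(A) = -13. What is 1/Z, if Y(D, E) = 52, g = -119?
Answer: -910/19749073 ≈ -4.6078e-5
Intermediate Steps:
x(P) = (-119 + P)/(-13 + P) (x(P) = (P - 119)/(P - 13) = (-119 + P)/(-13 + P))
Z = -19749073/910 (Z = -29494/52 + 41096/(((-119 + (-2 + 51))/(-13 + (-2 + 51)))) = -29494*1/52 + 41096/(((-119 + 49)/(-13 + 49))) = -14747/26 + 41096/((-70/36)) = -14747/26 + 41096/(((1/36)*(-70))) = -14747/26 + 41096/(-35/18) = -14747/26 + 41096*(-18/35) = -14747/26 - 739728/35 = -19749073/910 ≈ -21702.)
1/Z = 1/(-19749073/910) = -910/19749073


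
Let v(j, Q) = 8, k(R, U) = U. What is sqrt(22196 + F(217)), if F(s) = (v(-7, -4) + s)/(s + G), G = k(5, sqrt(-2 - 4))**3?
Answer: sqrt((4816757 - 133176*I*sqrt(6))/(217 - 6*I*sqrt(6))) ≈ 148.99 + 0.e-4*I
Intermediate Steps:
G = -6*I*sqrt(6) (G = (sqrt(-2 - 4))**3 = (sqrt(-6))**3 = (I*sqrt(6))**3 = -6*I*sqrt(6) ≈ -14.697*I)
F(s) = (8 + s)/(s - 6*I*sqrt(6))
sqrt(22196 + F(217)) = sqrt(22196 + (8 + 217)/(217 - 6*I*sqrt(6))) = sqrt(22196 + 225/(217 - 6*I*sqrt(6)))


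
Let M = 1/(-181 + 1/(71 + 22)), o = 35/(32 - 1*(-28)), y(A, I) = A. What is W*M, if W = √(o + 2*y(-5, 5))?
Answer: -31*I*√339/33664 ≈ -0.016955*I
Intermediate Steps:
o = 7/12 (o = 35/(32 + 28) = 35/60 = 35*(1/60) = 7/12 ≈ 0.58333)
W = I*√339/6 (W = √(7/12 + 2*(-5)) = √(7/12 - 10) = √(-113/12) = I*√339/6 ≈ 3.0687*I)
M = -93/16832 (M = 1/(-181 + 1/93) = 1/(-16832/93) = -93/16832 ≈ -0.0055252)
W*M = (I*√339/6)*(-93/16832) = -31*I*√339/33664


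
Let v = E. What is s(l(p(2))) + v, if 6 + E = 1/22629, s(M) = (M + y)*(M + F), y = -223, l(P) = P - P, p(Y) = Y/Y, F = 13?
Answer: -65737244/22629 ≈ -2905.0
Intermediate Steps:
p(Y) = 1
l(P) = 0
s(M) = (-223 + M)*(13 + M) (s(M) = (M - 223)*(M + 13) = (-223 + M)*(13 + M))
E = -135773/22629 (E = -6 + 1/22629 = -135773/22629 ≈ -6.0000)
v = -135773/22629 ≈ -6.0000
s(l(p(2))) + v = (-2899 + 0² - 210*0) - 135773/22629 = (-2899 + 0 + 0) - 135773/22629 = -2899 - 135773/22629 = -65737244/22629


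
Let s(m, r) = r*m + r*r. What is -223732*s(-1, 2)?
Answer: -447464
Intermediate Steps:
s(m, r) = r² + m*r (s(m, r) = m*r + r² = r² + m*r)
-223732*s(-1, 2) = -447464*(-1 + 2) = -447464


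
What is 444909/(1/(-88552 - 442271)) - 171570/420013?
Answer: -99193600828202961/420013 ≈ -2.3617e+11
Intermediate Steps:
444909/(1/(-88552 - 442271)) - 171570/420013 = 444909/(1/(-530823)) - 171570*1/420013 = 444909/(-1/530823) - 171570/420013 = 444909*(-530823) - 171570/420013 = -236167930107 - 171570/420013 = -99193600828202961/420013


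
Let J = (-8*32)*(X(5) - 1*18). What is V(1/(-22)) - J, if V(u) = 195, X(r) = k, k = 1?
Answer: -4157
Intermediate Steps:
X(r) = 1
J = 4352 (J = (-8*32)*(1 - 1*18) = -256*(1 - 18) = -256*(-17) = 4352)
V(1/(-22)) - J = 195 - 1*4352 = 195 - 4352 = -4157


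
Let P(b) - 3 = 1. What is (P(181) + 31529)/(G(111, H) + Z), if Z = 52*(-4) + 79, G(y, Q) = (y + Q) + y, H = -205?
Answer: -31533/112 ≈ -281.54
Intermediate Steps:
G(y, Q) = Q + 2*y (G(y, Q) = (Q + y) + y = Q + 2*y)
P(b) = 4 (P(b) = 3 + 1 = 4)
Z = -129 (Z = -208 + 79 = -129)
(P(181) + 31529)/(G(111, H) + Z) = (4 + 31529)/((-205 + 2*111) - 129) = 31533/((-205 + 222) - 129) = 31533/(17 - 129) = 31533/(-112) = 31533*(-1/112) = -31533/112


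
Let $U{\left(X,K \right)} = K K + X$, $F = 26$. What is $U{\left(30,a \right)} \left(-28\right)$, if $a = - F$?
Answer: $-19768$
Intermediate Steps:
$a = -26$ ($a = \left(-1\right) 26 = -26$)
$U{\left(X,K \right)} = X + K^{2}$ ($U{\left(X,K \right)} = K^{2} + X = X + K^{2}$)
$U{\left(30,a \right)} \left(-28\right) = \left(30 + \left(-26\right)^{2}\right) \left(-28\right) = \left(30 + 676\right) \left(-28\right) = 706 \left(-28\right) = -19768$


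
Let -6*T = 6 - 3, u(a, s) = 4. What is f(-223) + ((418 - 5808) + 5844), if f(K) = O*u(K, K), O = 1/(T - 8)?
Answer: 7710/17 ≈ 453.53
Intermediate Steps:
T = -1/2 (T = -(6 - 3)/6 = -1/6*3 = -1/2 ≈ -0.50000)
O = -2/17 (O = 1/(-1/2 - 8) = 1/(-17/2) = -2/17 ≈ -0.11765)
f(K) = -8/17 (f(K) = -2/17*4 = -8/17)
f(-223) + ((418 - 5808) + 5844) = -8/17 + ((418 - 5808) + 5844) = -8/17 + (-5390 + 5844) = -8/17 + 454 = 7710/17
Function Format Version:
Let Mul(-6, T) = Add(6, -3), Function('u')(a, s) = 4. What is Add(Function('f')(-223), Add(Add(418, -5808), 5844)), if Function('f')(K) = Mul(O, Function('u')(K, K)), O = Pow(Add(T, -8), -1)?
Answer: Rational(7710, 17) ≈ 453.53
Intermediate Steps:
T = Rational(-1, 2) (T = Mul(Rational(-1, 6), Add(6, -3)) = Mul(Rational(-1, 6), 3) = Rational(-1, 2) ≈ -0.50000)
O = Rational(-2, 17) (O = Pow(Add(Rational(-1, 2), -8), -1) = Pow(Rational(-17, 2), -1) = Rational(-2, 17) ≈ -0.11765)
Function('f')(K) = Rational(-8, 17) (Function('f')(K) = Mul(Rational(-2, 17), 4) = Rational(-8, 17))
Add(Function('f')(-223), Add(Add(418, -5808), 5844)) = Add(Rational(-8, 17), Add(Add(418, -5808), 5844)) = Add(Rational(-8, 17), Add(-5390, 5844)) = Add(Rational(-8, 17), 454) = Rational(7710, 17)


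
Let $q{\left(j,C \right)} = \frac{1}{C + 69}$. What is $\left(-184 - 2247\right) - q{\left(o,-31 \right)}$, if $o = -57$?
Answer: $- \frac{92379}{38} \approx -2431.0$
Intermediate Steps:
$q{\left(j,C \right)} = \frac{1}{69 + C}$
$\left(-184 - 2247\right) - q{\left(o,-31 \right)} = \left(-184 - 2247\right) - \frac{1}{69 - 31} = -2431 - \frac{1}{38} = - \frac{92379}{38}$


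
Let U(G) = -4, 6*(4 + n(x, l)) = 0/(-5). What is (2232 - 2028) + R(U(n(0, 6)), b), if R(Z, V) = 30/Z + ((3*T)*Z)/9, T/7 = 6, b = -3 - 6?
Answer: 281/2 ≈ 140.50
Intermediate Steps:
n(x, l) = -4 (n(x, l) = -4 + (0/(-5))/6 = -4 + (0*(-⅕))/6 = -4 + (⅙)*0 = -4 + 0 = -4)
b = -9
T = 42 (T = 7*6 = 42)
R(Z, V) = 14*Z + 30/Z (R(Z, V) = 30/Z + ((3*42)*Z)/9 = 30/Z + (126*Z)*(⅑) = 30/Z + 14*Z = 14*Z + 30/Z)
(2232 - 2028) + R(U(n(0, 6)), b) = (2232 - 2028) + (14*(-4) + 30/(-4)) = 204 + (-56 + 30*(-¼)) = 204 + (-56 - 15/2) = 204 - 127/2 = 281/2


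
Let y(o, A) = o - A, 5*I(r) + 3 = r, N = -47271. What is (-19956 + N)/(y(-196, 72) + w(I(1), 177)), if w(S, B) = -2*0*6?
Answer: 67227/268 ≈ 250.85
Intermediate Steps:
I(r) = -⅗ + r/5
w(S, B) = 0 (w(S, B) = 0*6 = 0)
(-19956 + N)/(y(-196, 72) + w(I(1), 177)) = (-19956 - 47271)/((-196 - 1*72) + 0) = -67227/((-196 - 72) + 0) = -67227/(-268 + 0) = -67227/(-268) = -67227*(-1/268) = 67227/268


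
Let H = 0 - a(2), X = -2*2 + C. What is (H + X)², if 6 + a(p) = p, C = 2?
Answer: 4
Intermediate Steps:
a(p) = -6 + p
X = -2 (X = -2*2 + 2 = -4 + 2 = -2)
H = 4 (H = 0 - (-6 + 2) = 0 - 1*(-4) = 0 + 4 = 4)
(H + X)² = (4 - 2)² = 2² = 4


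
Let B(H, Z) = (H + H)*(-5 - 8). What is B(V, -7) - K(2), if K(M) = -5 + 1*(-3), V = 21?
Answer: -538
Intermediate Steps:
B(H, Z) = -26*H (B(H, Z) = (2*H)*(-13) = -26*H)
K(M) = -8 (K(M) = -5 - 3 = -8)
B(V, -7) - K(2) = -26*21 - 1*(-8) = -546 + 8 = -538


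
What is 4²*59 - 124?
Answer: 820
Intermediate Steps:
4²*59 - 124 = 16*59 - 124 = 944 - 124 = 820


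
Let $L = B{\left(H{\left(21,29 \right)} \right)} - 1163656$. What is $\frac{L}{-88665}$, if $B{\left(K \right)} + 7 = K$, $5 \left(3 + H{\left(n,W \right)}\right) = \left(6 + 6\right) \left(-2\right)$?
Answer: $\frac{5818354}{443325} \approx 13.124$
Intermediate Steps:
$H{\left(n,W \right)} = - \frac{39}{5}$ ($H{\left(n,W \right)} = -3 + \frac{\left(6 + 6\right) \left(-2\right)}{5} = -3 + \frac{12 \left(-2\right)}{5} = -3 + \frac{1}{5} \left(-24\right) = -3 - \frac{24}{5} = - \frac{39}{5}$)
$B{\left(K \right)} = -7 + K$
$L = - \frac{5818354}{5}$ ($L = \left(-7 - \frac{39}{5}\right) - 1163656 = - \frac{74}{5} - 1163656 = - \frac{5818354}{5} \approx -1.1637 \cdot 10^{6}$)
$\frac{L}{-88665} = - \frac{5818354}{5 \left(-88665\right)} = \left(- \frac{5818354}{5}\right) \left(- \frac{1}{88665}\right) = \frac{5818354}{443325}$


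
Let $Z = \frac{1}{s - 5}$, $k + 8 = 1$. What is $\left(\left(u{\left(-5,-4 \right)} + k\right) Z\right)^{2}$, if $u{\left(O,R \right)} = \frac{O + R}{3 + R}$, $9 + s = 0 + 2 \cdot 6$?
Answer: $1$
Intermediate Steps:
$k = -7$ ($k = -8 + 1 = -7$)
$s = 3$ ($s = -9 + \left(0 + 2 \cdot 6\right) = -9 + \left(0 + 12\right) = -9 + 12 = 3$)
$u{\left(O,R \right)} = \frac{O + R}{3 + R}$
$Z = - \frac{1}{2}$ ($Z = \frac{1}{3 - 5} = \frac{1}{-2} = - \frac{1}{2} \approx -0.5$)
$\left(\left(u{\left(-5,-4 \right)} + k\right) Z\right)^{2} = \left(\left(\frac{-5 - 4}{3 - 4} - 7\right) \left(- \frac{1}{2}\right)\right)^{2} = \left(\left(\frac{1}{-1} \left(-9\right) - 7\right) \left(- \frac{1}{2}\right)\right)^{2} = \left(\left(\left(-1\right) \left(-9\right) - 7\right) \left(- \frac{1}{2}\right)\right)^{2} = \left(\left(9 - 7\right) \left(- \frac{1}{2}\right)\right)^{2} = \left(2 \left(- \frac{1}{2}\right)\right)^{2} = \left(-1\right)^{2} = 1$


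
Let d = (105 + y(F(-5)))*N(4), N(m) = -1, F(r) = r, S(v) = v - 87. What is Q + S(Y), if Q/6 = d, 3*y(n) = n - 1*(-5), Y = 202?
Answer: -515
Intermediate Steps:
S(v) = -87 + v
y(n) = 5/3 + n/3 (y(n) = (n - 1*(-5))/3 = (n + 5)/3 = (5 + n)/3 = 5/3 + n/3)
d = -105 (d = (105 + (5/3 + (1/3)*(-5)))*(-1) = (105 + (5/3 - 5/3))*(-1) = (105 + 0)*(-1) = 105*(-1) = -105)
Q = -630 (Q = 6*(-105) = -630)
Q + S(Y) = -630 + (-87 + 202) = -630 + 115 = -515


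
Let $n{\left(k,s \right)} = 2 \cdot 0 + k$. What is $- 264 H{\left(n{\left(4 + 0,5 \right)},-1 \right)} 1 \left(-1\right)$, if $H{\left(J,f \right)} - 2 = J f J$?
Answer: $-3696$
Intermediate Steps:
$n{\left(k,s \right)} = k$ ($n{\left(k,s \right)} = 0 + k = k$)
$H{\left(J,f \right)} = 2 + f J^{2}$ ($H{\left(J,f \right)} = 2 + J f J = 2 + f J^{2}$)
$- 264 H{\left(n{\left(4 + 0,5 \right)},-1 \right)} 1 \left(-1\right) = - 264 \left(2 - \left(4 + 0\right)^{2}\right) 1 \left(-1\right) = - 264 \left(2 - 4^{2}\right) 1 \left(-1\right) = - 264 \left(2 - 16\right) 1 \left(-1\right) = - 264 \left(-14\right) 1 \left(-1\right) = - 264 \left(\left(-14\right) \left(-1\right)\right) = \left(-264\right) 14 = -3696$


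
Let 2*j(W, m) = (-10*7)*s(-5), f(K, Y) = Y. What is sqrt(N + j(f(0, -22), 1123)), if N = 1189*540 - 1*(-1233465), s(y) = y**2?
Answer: 5*sqrt(74986) ≈ 1369.2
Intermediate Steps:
j(W, m) = -875 (j(W, m) = (-10*7*(-5)**2)/2 = (-70*25)/2 = (1/2)*(-1750) = -875)
N = 1875525 (N = 642060 + 1233465 = 1875525)
sqrt(N + j(f(0, -22), 1123)) = sqrt(1875525 - 875) = sqrt(1874650) = 5*sqrt(74986)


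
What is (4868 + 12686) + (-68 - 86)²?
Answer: 41270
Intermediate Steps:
(4868 + 12686) + (-68 - 86)² = 17554 + (-154)² = 17554 + 23716 = 41270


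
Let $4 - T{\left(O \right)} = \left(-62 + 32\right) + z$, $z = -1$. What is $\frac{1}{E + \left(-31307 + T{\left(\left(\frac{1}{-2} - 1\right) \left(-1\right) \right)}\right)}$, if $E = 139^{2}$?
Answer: $- \frac{1}{11951} \approx -8.3675 \cdot 10^{-5}$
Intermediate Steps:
$T{\left(O \right)} = 35$ ($T{\left(O \right)} = 4 - \left(\left(-62 + 32\right) - 1\right) = 4 - \left(-30 - 1\right) = 4 - -31 = 4 + 31 = 35$)
$E = 19321$
$\frac{1}{E + \left(-31307 + T{\left(\left(\frac{1}{-2} - 1\right) \left(-1\right) \right)}\right)} = \frac{1}{19321 + \left(-31307 + 35\right)} = \frac{1}{19321 - 31272} = \frac{1}{-11951} = - \frac{1}{11951}$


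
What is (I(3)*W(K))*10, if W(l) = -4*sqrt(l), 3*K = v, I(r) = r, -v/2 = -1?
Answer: -40*sqrt(6) ≈ -97.980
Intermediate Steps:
v = 2 (v = -2*(-1) = 2)
K = 2/3 (K = (1/3)*2 = 2/3 ≈ 0.66667)
(I(3)*W(K))*10 = (3*(-4*sqrt(6)/3))*10 = -4*sqrt(6)*10 = -40*sqrt(6)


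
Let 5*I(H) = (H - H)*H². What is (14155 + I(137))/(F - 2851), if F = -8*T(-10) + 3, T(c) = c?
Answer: -14155/2768 ≈ -5.1138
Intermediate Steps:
F = 83 (F = -8*(-10) + 3 = 80 + 3 = 83)
I(H) = 0 (I(H) = ((H - H)*H²)/5 = (0*H²)/5 = (⅕)*0 = 0)
(14155 + I(137))/(F - 2851) = (14155 + 0)/(83 - 2851) = 14155/(-2768) = 14155*(-1/2768) = -14155/2768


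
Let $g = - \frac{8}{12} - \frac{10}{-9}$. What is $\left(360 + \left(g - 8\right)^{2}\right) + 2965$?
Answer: $\frac{273949}{81} \approx 3382.1$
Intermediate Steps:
$g = \frac{4}{9}$ ($g = \left(-8\right) \frac{1}{12} - - \frac{10}{9} = - \frac{2}{3} + \frac{10}{9} = \frac{4}{9} \approx 0.44444$)
$\left(360 + \left(g - 8\right)^{2}\right) + 2965 = \left(360 + \left(\frac{4}{9} - 8\right)^{2}\right) + 2965 = \left(360 + \left(- \frac{68}{9}\right)^{2}\right) + 2965 = \left(360 + \frac{4624}{81}\right) + 2965 = \frac{33784}{81} + 2965 = \frac{273949}{81}$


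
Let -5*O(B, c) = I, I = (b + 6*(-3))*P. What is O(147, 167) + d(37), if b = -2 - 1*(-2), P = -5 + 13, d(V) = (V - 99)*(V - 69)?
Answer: 10064/5 ≈ 2012.8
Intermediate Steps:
d(V) = (-99 + V)*(-69 + V)
P = 8
b = 0 (b = -2 + 2 = 0)
I = -144 (I = (0 + 6*(-3))*8 = (0 - 18)*8 = -18*8 = -144)
O(B, c) = 144/5 (O(B, c) = -1/5*(-144) = 144/5)
O(147, 167) + d(37) = 144/5 + (6831 + 37**2 - 168*37) = 144/5 + (6831 + 1369 - 6216) = 144/5 + 1984 = 10064/5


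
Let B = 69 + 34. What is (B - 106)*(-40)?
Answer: 120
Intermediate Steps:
B = 103
(B - 106)*(-40) = (103 - 106)*(-40) = -3*(-40) = 120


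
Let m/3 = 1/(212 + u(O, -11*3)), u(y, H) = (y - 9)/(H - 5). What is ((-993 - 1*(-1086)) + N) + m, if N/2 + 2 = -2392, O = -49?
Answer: -19047558/4057 ≈ -4695.0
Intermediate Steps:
N = -4788 (N = -4 + 2*(-2392) = -4 - 4784 = -4788)
u(y, H) = (-9 + y)/(-5 + H)
m = 57/4057 (m = 3/(212 + (-9 - 49)/(-5 - 11*3)) = 3/(212 - 58/(-5 - 33)) = 3/(212 - 58/(-38)) = 3/(212 - 1/38*(-58)) = 3/(212 + 29/19) = 3/(4057/19) = 3*(19/4057) = 57/4057 ≈ 0.014050)
((-993 - 1*(-1086)) + N) + m = ((-993 - 1*(-1086)) - 4788) + 57/4057 = ((-993 + 1086) - 4788) + 57/4057 = (93 - 4788) + 57/4057 = -4695 + 57/4057 = -19047558/4057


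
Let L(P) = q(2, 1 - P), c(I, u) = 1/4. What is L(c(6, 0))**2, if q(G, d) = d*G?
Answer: 9/4 ≈ 2.2500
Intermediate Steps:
c(I, u) = 1/4
q(G, d) = G*d
L(P) = 2 - 2*P (L(P) = 2*(1 - P) = 2 - 2*P)
L(c(6, 0))**2 = (2 - 2*1/4)**2 = (2 - 1/2)**2 = (3/2)**2 = 9/4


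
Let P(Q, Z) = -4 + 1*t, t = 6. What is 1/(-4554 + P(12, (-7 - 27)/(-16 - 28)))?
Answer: -1/4552 ≈ -0.00021968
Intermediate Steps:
P(Q, Z) = 2 (P(Q, Z) = -4 + 1*6 = -4 + 6 = 2)
1/(-4554 + P(12, (-7 - 27)/(-16 - 28))) = 1/(-4554 + 2) = 1/(-4552) = -1/4552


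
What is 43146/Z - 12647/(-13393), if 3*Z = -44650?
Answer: -12434836/6361675 ≈ -1.9546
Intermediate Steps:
Z = -44650/3 (Z = (⅓)*(-44650) = -44650/3 ≈ -14883.)
43146/Z - 12647/(-13393) = 43146/(-44650/3) - 12647/(-13393) = 43146*(-3/44650) - 12647*(-1/13393) = -1377/475 + 12647/13393 = -12434836/6361675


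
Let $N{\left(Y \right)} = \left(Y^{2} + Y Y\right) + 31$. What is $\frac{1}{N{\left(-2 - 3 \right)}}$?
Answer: $\frac{1}{81} \approx 0.012346$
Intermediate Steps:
$N{\left(Y \right)} = 31 + 2 Y^{2}$ ($N{\left(Y \right)} = \left(Y^{2} + Y^{2}\right) + 31 = 2 Y^{2} + 31 = 31 + 2 Y^{2}$)
$\frac{1}{N{\left(-2 - 3 \right)}} = \frac{1}{31 + 2 \left(-2 - 3\right)^{2}} = \frac{1}{31 + 2 \left(-5\right)^{2}} = \frac{1}{31 + 2 \cdot 25} = \frac{1}{31 + 50} = \frac{1}{81}$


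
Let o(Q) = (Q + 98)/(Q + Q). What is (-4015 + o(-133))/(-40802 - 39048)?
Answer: 30513/606860 ≈ 0.050280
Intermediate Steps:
o(Q) = (98 + Q)/(2*Q) (o(Q) = (98 + Q)/((2*Q)) = (98 + Q)*(1/(2*Q)) = (98 + Q)/(2*Q))
(-4015 + o(-133))/(-40802 - 39048) = (-4015 + (½)*(98 - 133)/(-133))/(-40802 - 39048) = (-4015 + (½)*(-1/133)*(-35))/(-79850) = (-4015 + 5/38)*(-1/79850) = -152565/38*(-1/79850) = 30513/606860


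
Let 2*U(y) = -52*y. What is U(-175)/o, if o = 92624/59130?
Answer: 9608625/3308 ≈ 2904.7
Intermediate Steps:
o = 46312/29565 (o = 92624*(1/59130) = 46312/29565 ≈ 1.5664)
U(y) = -26*y (U(y) = (-52*y)/2 = -26*y)
U(-175)/o = (-26*(-175))/(46312/29565) = 4550*(29565/46312) = 9608625/3308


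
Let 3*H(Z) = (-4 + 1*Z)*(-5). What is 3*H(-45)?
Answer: 245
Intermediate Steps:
H(Z) = 20/3 - 5*Z/3 (H(Z) = ((-4 + 1*Z)*(-5))/3 = ((-4 + Z)*(-5))/3 = (20 - 5*Z)/3 = 20/3 - 5*Z/3)
3*H(-45) = 3*(20/3 - 5/3*(-45)) = 3*(20/3 + 75) = 3*(245/3) = 245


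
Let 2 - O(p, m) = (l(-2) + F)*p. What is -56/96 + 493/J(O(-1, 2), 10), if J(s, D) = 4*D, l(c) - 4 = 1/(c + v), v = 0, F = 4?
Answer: 1409/120 ≈ 11.742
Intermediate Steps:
l(c) = 4 + 1/c (l(c) = 4 + 1/(c + 0) = 4 + 1/c)
O(p, m) = 2 - 15*p/2 (O(p, m) = 2 - ((4 + 1/(-2)) + 4)*p = 2 - ((4 - 1/2) + 4)*p = 2 - (7/2 + 4)*p = 2 - 15*p/2)
-56/96 + 493/J(O(-1, 2), 10) = -56/96 + 493/((4*10)) = -56*1/96 + 493/40 = -7/12 + 493*(1/40) = -7/12 + 493/40 = 1409/120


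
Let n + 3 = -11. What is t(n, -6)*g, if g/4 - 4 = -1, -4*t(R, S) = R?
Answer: 42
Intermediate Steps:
n = -14 (n = -3 - 11 = -14)
t(R, S) = -R/4
g = 12 (g = 16 + 4*(-1) = 16 - 4 = 12)
t(n, -6)*g = -1/4*(-14)*12 = (7/2)*12 = 42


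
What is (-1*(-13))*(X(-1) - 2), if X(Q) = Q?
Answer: -39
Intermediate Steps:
(-1*(-13))*(X(-1) - 2) = (-1*(-13))*(-1 - 2) = 13*(-3) = -39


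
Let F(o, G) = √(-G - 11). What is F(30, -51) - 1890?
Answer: -1890 + 2*√10 ≈ -1883.7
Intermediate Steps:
F(o, G) = √(-11 - G)
F(30, -51) - 1890 = √(-11 - 1*(-51)) - 1890 = √(-11 + 51) - 1890 = √40 - 1890 = 2*√10 - 1890 = -1890 + 2*√10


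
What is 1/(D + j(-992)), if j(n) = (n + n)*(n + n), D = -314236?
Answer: 1/3622020 ≈ 2.7609e-7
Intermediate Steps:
j(n) = 4*n² (j(n) = (2*n)*(2*n) = 4*n²)
1/(D + j(-992)) = 1/(-314236 + 4*(-992)²) = 1/(-314236 + 4*984064) = 1/(-314236 + 3936256) = 1/3622020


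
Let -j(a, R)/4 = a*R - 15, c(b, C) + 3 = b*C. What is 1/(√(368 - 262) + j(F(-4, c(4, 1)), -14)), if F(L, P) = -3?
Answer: -54/5779 - √106/11558 ≈ -0.010235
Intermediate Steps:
c(b, C) = -3 + C*b (c(b, C) = -3 + b*C = -3 + C*b)
j(a, R) = 60 - 4*R*a (j(a, R) = -4*(a*R - 15) = -4*(R*a - 15) = -4*(-15 + R*a) = 60 - 4*R*a)
1/(√(368 - 262) + j(F(-4, c(4, 1)), -14)) = 1/(√(368 - 262) + (60 - 4*(-14)*(-3))) = 1/(√106 + (60 - 168)) = 1/(√106 - 108) = 1/(-108 + √106)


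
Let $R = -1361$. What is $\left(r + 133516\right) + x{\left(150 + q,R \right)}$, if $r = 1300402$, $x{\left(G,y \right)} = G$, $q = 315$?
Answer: $1434383$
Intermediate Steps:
$\left(r + 133516\right) + x{\left(150 + q,R \right)} = \left(1300402 + 133516\right) + \left(150 + 315\right) = 1433918 + 465 = 1434383$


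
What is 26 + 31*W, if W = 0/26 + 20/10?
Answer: 88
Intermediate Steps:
W = 2 (W = 0*(1/26) + 20*(1/10) = 0 + 2 = 2)
26 + 31*W = 26 + 31*2 = 26 + 62 = 88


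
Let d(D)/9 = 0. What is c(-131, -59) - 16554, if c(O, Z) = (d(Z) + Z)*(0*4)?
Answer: -16554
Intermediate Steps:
d(D) = 0 (d(D) = 9*0 = 0)
c(O, Z) = 0 (c(O, Z) = (0 + Z)*(0*4) = Z*0 = 0)
c(-131, -59) - 16554 = 0 - 16554 = -16554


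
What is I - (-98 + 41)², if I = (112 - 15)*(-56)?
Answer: -8681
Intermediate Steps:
I = -5432 (I = 97*(-56) = -5432)
I - (-98 + 41)² = -5432 - (-98 + 41)² = -5432 - 1*(-57)² = -5432 - 1*3249 = -5432 - 3249 = -8681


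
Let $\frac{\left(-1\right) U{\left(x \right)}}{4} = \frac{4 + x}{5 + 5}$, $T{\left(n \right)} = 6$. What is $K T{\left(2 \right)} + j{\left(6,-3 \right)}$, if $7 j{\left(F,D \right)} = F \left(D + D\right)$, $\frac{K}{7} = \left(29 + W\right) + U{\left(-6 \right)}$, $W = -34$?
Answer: $- \frac{6354}{35} \approx -181.54$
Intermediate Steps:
$U{\left(x \right)} = - \frac{8}{5} - \frac{2 x}{5}$ ($U{\left(x \right)} = - 4 \frac{4 + x}{5 + 5} = - 4 \frac{4 + x}{10} = - 4 \left(4 + x\right) \frac{1}{10} = - 4 \left(\frac{2}{5} + \frac{x}{10}\right) = - \frac{8}{5} - \frac{2 x}{5}$)
$K = - \frac{147}{5}$ ($K = 7 \left(\left(29 - 34\right) - - \frac{4}{5}\right) = 7 \left(-5 + \left(- \frac{8}{5} + \frac{12}{5}\right)\right) = 7 \left(-5 + \frac{4}{5}\right) = 7 \left(- \frac{21}{5}\right) = - \frac{147}{5} \approx -29.4$)
$j{\left(F,D \right)} = \frac{2 D F}{7}$ ($j{\left(F,D \right)} = \frac{F \left(D + D\right)}{7} = \frac{F 2 D}{7} = \frac{2 D F}{7}$)
$K T{\left(2 \right)} + j{\left(6,-3 \right)} = \left(- \frac{147}{5}\right) 6 + \frac{2}{7} \left(-3\right) 6 = - \frac{882}{5} - \frac{36}{7} = - \frac{6354}{35}$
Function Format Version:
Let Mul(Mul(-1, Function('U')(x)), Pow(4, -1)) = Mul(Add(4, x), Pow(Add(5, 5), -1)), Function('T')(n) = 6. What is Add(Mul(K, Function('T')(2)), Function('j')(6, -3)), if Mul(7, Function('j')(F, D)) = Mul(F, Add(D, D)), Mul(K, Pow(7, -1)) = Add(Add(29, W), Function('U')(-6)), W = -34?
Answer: Rational(-6354, 35) ≈ -181.54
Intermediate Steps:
Function('U')(x) = Add(Rational(-8, 5), Mul(Rational(-2, 5), x)) (Function('U')(x) = Mul(-4, Mul(Add(4, x), Pow(Add(5, 5), -1))) = Mul(-4, Mul(Add(4, x), Pow(10, -1))) = Mul(-4, Mul(Add(4, x), Rational(1, 10))) = Mul(-4, Add(Rational(2, 5), Mul(Rational(1, 10), x))) = Add(Rational(-8, 5), Mul(Rational(-2, 5), x)))
K = Rational(-147, 5) (K = Mul(7, Add(Add(29, -34), Add(Rational(-8, 5), Mul(Rational(-2, 5), -6)))) = Mul(7, Add(-5, Add(Rational(-8, 5), Rational(12, 5)))) = Mul(7, Add(-5, Rational(4, 5))) = Mul(7, Rational(-21, 5)) = Rational(-147, 5) ≈ -29.400)
Function('j')(F, D) = Mul(Rational(2, 7), D, F) (Function('j')(F, D) = Mul(Rational(1, 7), Mul(F, Add(D, D))) = Mul(Rational(1, 7), Mul(F, Mul(2, D))) = Mul(Rational(1, 7), Mul(2, D, F)) = Mul(Rational(2, 7), D, F))
Add(Mul(K, Function('T')(2)), Function('j')(6, -3)) = Add(Mul(Rational(-147, 5), 6), Mul(Rational(2, 7), -3, 6)) = Add(Rational(-882, 5), Rational(-36, 7)) = Rational(-6354, 35)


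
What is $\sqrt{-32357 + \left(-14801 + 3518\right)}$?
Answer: $2 i \sqrt{10910} \approx 208.9 i$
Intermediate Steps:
$\sqrt{-32357 + \left(-14801 + 3518\right)} = \sqrt{-32357 - 11283} = \sqrt{-43640} = 2 i \sqrt{10910}$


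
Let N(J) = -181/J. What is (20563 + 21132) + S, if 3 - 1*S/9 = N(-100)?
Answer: 4170571/100 ≈ 41706.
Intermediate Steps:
S = 1071/100 (S = 27 - (-1629)/(-100) = 27 - (-1629)*(-1)/100 = 27 - 9*181/100 = 27 - 1629/100 = 1071/100 ≈ 10.710)
(20563 + 21132) + S = (20563 + 21132) + 1071/100 = 41695 + 1071/100 = 4170571/100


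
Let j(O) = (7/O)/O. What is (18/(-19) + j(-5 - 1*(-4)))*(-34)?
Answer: -3910/19 ≈ -205.79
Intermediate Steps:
j(O) = 7/O²
(18/(-19) + j(-5 - 1*(-4)))*(-34) = (18/(-19) + 7/(-5 - 1*(-4))²)*(-34) = (18*(-1/19) + 7/(-5 + 4)²)*(-34) = (-18/19 + 7/(-1)²)*(-34) = (-18/19 + 7*1)*(-34) = (-18/19 + 7)*(-34) = (115/19)*(-34) = -3910/19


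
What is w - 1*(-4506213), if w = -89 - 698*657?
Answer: 4047538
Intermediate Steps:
w = -458675 (w = -89 - 458586 = -458675)
w - 1*(-4506213) = -458675 - 1*(-4506213) = -458675 + 4506213 = 4047538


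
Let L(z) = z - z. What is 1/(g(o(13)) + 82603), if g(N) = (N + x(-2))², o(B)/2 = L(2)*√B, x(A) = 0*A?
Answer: 1/82603 ≈ 1.2106e-5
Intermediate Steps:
x(A) = 0
L(z) = 0
o(B) = 0 (o(B) = 2*(0*√B) = 2*0 = 0)
g(N) = N² (g(N) = (N + 0)² = N²)
1/(g(o(13)) + 82603) = 1/(0² + 82603) = 1/(0 + 82603) = 1/82603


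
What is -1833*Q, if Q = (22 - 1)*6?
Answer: -230958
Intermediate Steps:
Q = 126 (Q = 21*6 = 126)
-1833*Q = -1833*126 = -230958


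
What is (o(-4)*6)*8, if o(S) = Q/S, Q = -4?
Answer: 48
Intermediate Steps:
o(S) = -4/S
(o(-4)*6)*8 = (-4/(-4)*6)*8 = (-4*(-¼)*6)*8 = (1*6)*8 = 6*8 = 48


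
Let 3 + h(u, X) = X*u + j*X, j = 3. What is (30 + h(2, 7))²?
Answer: 3844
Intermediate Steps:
h(u, X) = -3 + 3*X + X*u (h(u, X) = -3 + (X*u + 3*X) = -3 + (3*X + X*u) = -3 + 3*X + X*u)
(30 + h(2, 7))² = (30 + (-3 + 3*7 + 7*2))² = (30 + (-3 + 21 + 14))² = (30 + 32)² = 62² = 3844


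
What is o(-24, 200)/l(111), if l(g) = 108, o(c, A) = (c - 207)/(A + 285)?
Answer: -77/17460 ≈ -0.0044101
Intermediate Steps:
o(c, A) = (-207 + c)/(285 + A)
o(-24, 200)/l(111) = ((-207 - 24)/(285 + 200))/108 = (-231/485)*(1/108) = ((1/485)*(-231))*(1/108) = -231/485*1/108 = -77/17460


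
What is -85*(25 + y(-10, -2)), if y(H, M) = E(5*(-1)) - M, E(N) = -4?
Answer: -1955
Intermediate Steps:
y(H, M) = -4 - M
-85*(25 + y(-10, -2)) = -85*(25 + (-4 - 1*(-2))) = -85*(25 + (-4 + 2)) = -85*(25 - 2) = -85*23 = -1955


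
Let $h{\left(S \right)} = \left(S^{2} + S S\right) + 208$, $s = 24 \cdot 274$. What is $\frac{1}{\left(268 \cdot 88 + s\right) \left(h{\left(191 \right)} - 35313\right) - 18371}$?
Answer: $\frac{1}{1141748749} \approx 8.7585 \cdot 10^{-10}$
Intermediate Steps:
$s = 6576$
$h{\left(S \right)} = 208 + 2 S^{2}$ ($h{\left(S \right)} = \left(S^{2} + S^{2}\right) + 208 = 2 S^{2} + 208 = 208 + 2 S^{2}$)
$\frac{1}{\left(268 \cdot 88 + s\right) \left(h{\left(191 \right)} - 35313\right) - 18371} = \frac{1}{\left(268 \cdot 88 + 6576\right) \left(\left(208 + 2 \cdot 191^{2}\right) - 35313\right) - 18371} = \frac{1}{\left(23584 + 6576\right) \left(\left(208 + 2 \cdot 36481\right) - 35313\right) - 18371} = \frac{1}{30160 \left(\left(208 + 72962\right) - 35313\right) - 18371} = \frac{1}{30160 \left(73170 - 35313\right) - 18371} = \frac{1}{30160 \cdot 37857 - 18371} = \frac{1}{1141767120 - 18371} = \frac{1}{1141748749}$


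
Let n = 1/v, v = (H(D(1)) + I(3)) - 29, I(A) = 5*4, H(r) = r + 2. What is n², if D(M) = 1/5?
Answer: 25/1156 ≈ 0.021626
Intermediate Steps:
D(M) = ⅕
H(r) = 2 + r
I(A) = 20
v = -34/5 (v = ((2 + ⅕) + 20) - 29 = (11/5 + 20) - 29 = 111/5 - 29 = -34/5 ≈ -6.8000)
n = -5/34 (n = 1/(-34/5) = -5/34 ≈ -0.14706)
n² = (-5/34)² = 25/1156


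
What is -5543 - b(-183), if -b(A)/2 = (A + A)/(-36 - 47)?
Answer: -459337/83 ≈ -5534.2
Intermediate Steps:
b(A) = 4*A/83 (b(A) = -2*(A + A)/(-36 - 47) = -2*2*A/(-83) = -2*2*A*(-1)/83 = -(-4)*A/83 = 4*A/83)
-5543 - b(-183) = -5543 - 4*(-183)/83 = -5543 - 1*(-732/83) = -5543 + 732/83 = -459337/83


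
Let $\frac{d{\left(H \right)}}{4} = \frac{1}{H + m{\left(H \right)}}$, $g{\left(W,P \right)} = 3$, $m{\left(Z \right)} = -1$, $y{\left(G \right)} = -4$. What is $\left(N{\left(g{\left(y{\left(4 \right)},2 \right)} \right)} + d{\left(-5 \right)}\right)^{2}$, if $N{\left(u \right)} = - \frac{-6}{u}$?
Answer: $\frac{16}{9} \approx 1.7778$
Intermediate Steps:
$d{\left(H \right)} = \frac{4}{-1 + H}$ ($d{\left(H \right)} = \frac{4}{H - 1} = \frac{4}{-1 + H}$)
$N{\left(u \right)} = \frac{6}{u}$
$\left(N{\left(g{\left(y{\left(4 \right)},2 \right)} \right)} + d{\left(-5 \right)}\right)^{2} = \left(\frac{6}{3} + \frac{4}{-1 - 5}\right)^{2} = \left(6 \cdot \frac{1}{3} + \frac{4}{-6}\right)^{2} = \left(2 + 4 \left(- \frac{1}{6}\right)\right)^{2} = \left(2 - \frac{2}{3}\right)^{2} = \left(\frac{4}{3}\right)^{2} = \frac{16}{9}$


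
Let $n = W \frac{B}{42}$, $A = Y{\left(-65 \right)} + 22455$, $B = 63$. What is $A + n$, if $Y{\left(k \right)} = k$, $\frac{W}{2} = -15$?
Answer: $22345$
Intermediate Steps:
$W = -30$ ($W = 2 \left(-15\right) = -30$)
$A = 22390$ ($A = -65 + 22455 = 22390$)
$n = -45$ ($n = - 30 \cdot \frac{63}{42} = - 30 \cdot 63 \cdot \frac{1}{42} = \left(-30\right) \frac{3}{2} = -45$)
$A + n = 22390 - 45 = 22345$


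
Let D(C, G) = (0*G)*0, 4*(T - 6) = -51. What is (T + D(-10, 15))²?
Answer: 729/16 ≈ 45.563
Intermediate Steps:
T = -27/4 (T = 6 + (¼)*(-51) = 6 - 51/4 = -27/4 ≈ -6.7500)
D(C, G) = 0 (D(C, G) = 0*0 = 0)
(T + D(-10, 15))² = (-27/4 + 0)² = (-27/4)² = 729/16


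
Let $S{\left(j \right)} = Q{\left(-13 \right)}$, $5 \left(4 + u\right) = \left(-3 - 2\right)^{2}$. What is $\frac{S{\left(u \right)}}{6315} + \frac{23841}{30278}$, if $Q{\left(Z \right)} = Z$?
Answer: $\frac{150162301}{191205570} \approx 0.78535$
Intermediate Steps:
$u = 1$ ($u = -4 + \frac{\left(-3 - 2\right)^{2}}{5} = -4 + \frac{\left(-5\right)^{2}}{5} = -4 + \frac{1}{5} \cdot 25 = -4 + 5 = 1$)
$S{\left(j \right)} = -13$
$\frac{S{\left(u \right)}}{6315} + \frac{23841}{30278} = - \frac{13}{6315} + \frac{23841}{30278} = \frac{150162301}{191205570}$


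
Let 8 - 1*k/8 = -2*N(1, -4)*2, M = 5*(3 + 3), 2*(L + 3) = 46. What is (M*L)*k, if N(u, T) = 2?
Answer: 76800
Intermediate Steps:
L = 20 (L = -3 + (1/2)*46 = -3 + 23 = 20)
M = 30 (M = 5*6 = 30)
k = 128 (k = 64 - 8*(-2*2)*2 = 64 - (-32)*2 = 64 - 8*(-8) = 64 + 64 = 128)
(M*L)*k = (30*20)*128 = 600*128 = 76800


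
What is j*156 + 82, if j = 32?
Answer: 5074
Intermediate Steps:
j*156 + 82 = 32*156 + 82 = 4992 + 82 = 5074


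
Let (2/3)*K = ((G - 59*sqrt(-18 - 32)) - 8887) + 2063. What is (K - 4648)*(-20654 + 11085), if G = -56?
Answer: 143228792 + 8468565*I*sqrt(2)/2 ≈ 1.4323e+8 + 5.9882e+6*I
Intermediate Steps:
K = -10320 - 885*I*sqrt(2)/2 (K = 3*(((-56 - 59*sqrt(-18 - 32)) - 8887) + 2063)/2 = 3*(((-56 - 295*I*sqrt(2)) - 8887) + 2063)/2 = 3*((-8943 - 295*I*sqrt(2)) + 2063)/2 = 3*(-6880 - 295*I*sqrt(2))/2 = -10320 - 885*I*sqrt(2)/2 ≈ -10320.0 - 625.79*I)
(K - 4648)*(-20654 + 11085) = ((-10320 - 885*I*sqrt(2)/2) - 4648)*(-20654 + 11085) = (-14968 - 885*I*sqrt(2)/2)*(-9569) = 143228792 + 8468565*I*sqrt(2)/2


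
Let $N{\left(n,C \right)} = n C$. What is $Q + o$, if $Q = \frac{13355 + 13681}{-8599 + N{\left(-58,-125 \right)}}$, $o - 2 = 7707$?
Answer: $\frac{10372405}{1349} \approx 7689.0$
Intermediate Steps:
$N{\left(n,C \right)} = C n$
$o = 7709$ ($o = 2 + 7707 = 7709$)
$Q = - \frac{27036}{1349}$ ($Q = \frac{13355 + 13681}{-8599 - -7250} = \frac{27036}{-8599 + 7250} = \frac{27036}{-1349} = 27036 \left(- \frac{1}{1349}\right) = - \frac{27036}{1349} \approx -20.042$)
$Q + o = - \frac{27036}{1349} + 7709 = \frac{10372405}{1349}$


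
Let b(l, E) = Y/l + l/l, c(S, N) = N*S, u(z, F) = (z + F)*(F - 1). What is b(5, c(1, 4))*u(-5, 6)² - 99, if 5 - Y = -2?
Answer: -39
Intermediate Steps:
u(z, F) = (-1 + F)*(F + z) (u(z, F) = (F + z)*(-1 + F) = (-1 + F)*(F + z))
Y = 7 (Y = 5 - 1*(-2) = 5 + 2 = 7)
b(l, E) = 1 + 7/l (b(l, E) = 7/l + l/l = 7/l + 1 = 1 + 7/l)
b(5, c(1, 4))*u(-5, 6)² - 99 = ((7 + 5)/5)*(6² - 1*6 - 1*(-5) + 6*(-5))² - 99 = ((⅕)*12)*(36 - 6 + 5 - 30)² - 99 = (12/5)*5² - 99 = (12/5)*25 - 99 = 60 - 99 = -39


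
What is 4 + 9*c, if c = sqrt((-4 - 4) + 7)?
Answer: 4 + 9*I ≈ 4.0 + 9.0*I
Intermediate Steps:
c = I (c = sqrt(-8 + 7) = sqrt(-1) = I ≈ 1.0*I)
4 + 9*c = 4 + 9*I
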